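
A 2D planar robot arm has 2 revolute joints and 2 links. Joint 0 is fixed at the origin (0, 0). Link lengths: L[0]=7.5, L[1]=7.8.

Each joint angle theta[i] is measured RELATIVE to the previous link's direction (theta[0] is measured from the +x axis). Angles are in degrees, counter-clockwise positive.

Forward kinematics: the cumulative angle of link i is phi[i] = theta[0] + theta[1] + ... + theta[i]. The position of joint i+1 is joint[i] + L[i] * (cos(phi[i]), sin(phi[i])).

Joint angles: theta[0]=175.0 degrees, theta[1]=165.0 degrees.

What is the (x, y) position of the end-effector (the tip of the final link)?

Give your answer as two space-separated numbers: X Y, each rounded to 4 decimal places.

Answer: -0.1419 -2.0141

Derivation:
joint[0] = (0.0000, 0.0000)  (base)
link 0: phi[0] = 175 = 175 deg
  cos(175 deg) = -0.9962, sin(175 deg) = 0.0872
  joint[1] = (0.0000, 0.0000) + 7.5 * (-0.9962, 0.0872) = (0.0000 + -7.4715, 0.0000 + 0.6537) = (-7.4715, 0.6537)
link 1: phi[1] = 175 + 165 = 340 deg
  cos(340 deg) = 0.9397, sin(340 deg) = -0.3420
  joint[2] = (-7.4715, 0.6537) + 7.8 * (0.9397, -0.3420) = (-7.4715 + 7.3296, 0.6537 + -2.6678) = (-0.1419, -2.0141)
End effector: (-0.1419, -2.0141)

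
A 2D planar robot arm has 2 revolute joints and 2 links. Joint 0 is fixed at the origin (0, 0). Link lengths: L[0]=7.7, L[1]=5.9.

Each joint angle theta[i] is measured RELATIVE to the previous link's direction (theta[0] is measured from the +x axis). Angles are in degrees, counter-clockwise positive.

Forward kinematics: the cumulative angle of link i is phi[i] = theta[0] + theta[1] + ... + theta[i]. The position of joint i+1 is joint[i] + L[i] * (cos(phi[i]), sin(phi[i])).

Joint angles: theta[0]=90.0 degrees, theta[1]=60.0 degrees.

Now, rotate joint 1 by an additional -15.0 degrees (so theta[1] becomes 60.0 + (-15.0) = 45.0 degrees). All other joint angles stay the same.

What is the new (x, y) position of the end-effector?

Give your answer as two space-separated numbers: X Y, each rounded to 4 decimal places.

joint[0] = (0.0000, 0.0000)  (base)
link 0: phi[0] = 90 = 90 deg
  cos(90 deg) = 0.0000, sin(90 deg) = 1.0000
  joint[1] = (0.0000, 0.0000) + 7.7 * (0.0000, 1.0000) = (0.0000 + 0.0000, 0.0000 + 7.7000) = (0.0000, 7.7000)
link 1: phi[1] = 90 + 45 = 135 deg
  cos(135 deg) = -0.7071, sin(135 deg) = 0.7071
  joint[2] = (0.0000, 7.7000) + 5.9 * (-0.7071, 0.7071) = (0.0000 + -4.1719, 7.7000 + 4.1719) = (-4.1719, 11.8719)
End effector: (-4.1719, 11.8719)

Answer: -4.1719 11.8719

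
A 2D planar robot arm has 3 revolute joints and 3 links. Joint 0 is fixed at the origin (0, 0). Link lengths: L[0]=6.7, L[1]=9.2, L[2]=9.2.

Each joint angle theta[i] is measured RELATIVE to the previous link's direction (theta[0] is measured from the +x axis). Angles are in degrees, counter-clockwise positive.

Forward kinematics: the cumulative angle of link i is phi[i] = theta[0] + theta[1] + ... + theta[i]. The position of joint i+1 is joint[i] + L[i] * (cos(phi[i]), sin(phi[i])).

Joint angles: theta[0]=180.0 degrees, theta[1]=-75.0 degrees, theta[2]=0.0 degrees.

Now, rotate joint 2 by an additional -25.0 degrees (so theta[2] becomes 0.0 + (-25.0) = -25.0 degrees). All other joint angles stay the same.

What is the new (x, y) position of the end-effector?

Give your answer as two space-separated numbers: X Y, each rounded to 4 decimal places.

joint[0] = (0.0000, 0.0000)  (base)
link 0: phi[0] = 180 = 180 deg
  cos(180 deg) = -1.0000, sin(180 deg) = 0.0000
  joint[1] = (0.0000, 0.0000) + 6.7 * (-1.0000, 0.0000) = (0.0000 + -6.7000, 0.0000 + 0.0000) = (-6.7000, 0.0000)
link 1: phi[1] = 180 + -75 = 105 deg
  cos(105 deg) = -0.2588, sin(105 deg) = 0.9659
  joint[2] = (-6.7000, 0.0000) + 9.2 * (-0.2588, 0.9659) = (-6.7000 + -2.3811, 0.0000 + 8.8865) = (-9.0811, 8.8865)
link 2: phi[2] = 180 + -75 + -25 = 80 deg
  cos(80 deg) = 0.1736, sin(80 deg) = 0.9848
  joint[3] = (-9.0811, 8.8865) + 9.2 * (0.1736, 0.9848) = (-9.0811 + 1.5976, 8.8865 + 9.0602) = (-7.4836, 17.9467)
End effector: (-7.4836, 17.9467)

Answer: -7.4836 17.9467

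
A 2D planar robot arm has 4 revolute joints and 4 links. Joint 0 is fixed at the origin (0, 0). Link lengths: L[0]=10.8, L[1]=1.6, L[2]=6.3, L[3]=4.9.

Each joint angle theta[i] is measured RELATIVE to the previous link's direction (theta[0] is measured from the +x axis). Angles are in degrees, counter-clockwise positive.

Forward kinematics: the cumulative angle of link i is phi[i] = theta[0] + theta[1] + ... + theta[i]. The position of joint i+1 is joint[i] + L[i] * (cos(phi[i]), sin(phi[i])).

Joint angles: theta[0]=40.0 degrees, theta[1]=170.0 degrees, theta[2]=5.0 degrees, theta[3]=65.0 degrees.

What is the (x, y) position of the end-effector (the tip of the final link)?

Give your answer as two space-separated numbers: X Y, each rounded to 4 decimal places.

joint[0] = (0.0000, 0.0000)  (base)
link 0: phi[0] = 40 = 40 deg
  cos(40 deg) = 0.7660, sin(40 deg) = 0.6428
  joint[1] = (0.0000, 0.0000) + 10.8 * (0.7660, 0.6428) = (0.0000 + 8.2733, 0.0000 + 6.9421) = (8.2733, 6.9421)
link 1: phi[1] = 40 + 170 = 210 deg
  cos(210 deg) = -0.8660, sin(210 deg) = -0.5000
  joint[2] = (8.2733, 6.9421) + 1.6 * (-0.8660, -0.5000) = (8.2733 + -1.3856, 6.9421 + -0.8000) = (6.8876, 6.1421)
link 2: phi[2] = 40 + 170 + 5 = 215 deg
  cos(215 deg) = -0.8192, sin(215 deg) = -0.5736
  joint[3] = (6.8876, 6.1421) + 6.3 * (-0.8192, -0.5736) = (6.8876 + -5.1607, 6.1421 + -3.6135) = (1.7270, 2.5286)
link 3: phi[3] = 40 + 170 + 5 + 65 = 280 deg
  cos(280 deg) = 0.1736, sin(280 deg) = -0.9848
  joint[4] = (1.7270, 2.5286) + 4.9 * (0.1736, -0.9848) = (1.7270 + 0.8509, 2.5286 + -4.8256) = (2.5779, -2.2970)
End effector: (2.5779, -2.2970)

Answer: 2.5779 -2.2970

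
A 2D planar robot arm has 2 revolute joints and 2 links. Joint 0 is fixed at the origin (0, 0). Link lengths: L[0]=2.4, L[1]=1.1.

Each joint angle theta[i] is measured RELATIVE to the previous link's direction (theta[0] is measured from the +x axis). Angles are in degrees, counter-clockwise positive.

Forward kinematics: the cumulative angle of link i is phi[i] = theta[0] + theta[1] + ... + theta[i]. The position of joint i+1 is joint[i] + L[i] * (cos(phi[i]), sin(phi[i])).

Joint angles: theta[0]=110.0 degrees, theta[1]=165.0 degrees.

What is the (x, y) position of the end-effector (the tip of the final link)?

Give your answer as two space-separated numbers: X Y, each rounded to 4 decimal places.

Answer: -0.7250 1.1594

Derivation:
joint[0] = (0.0000, 0.0000)  (base)
link 0: phi[0] = 110 = 110 deg
  cos(110 deg) = -0.3420, sin(110 deg) = 0.9397
  joint[1] = (0.0000, 0.0000) + 2.4 * (-0.3420, 0.9397) = (0.0000 + -0.8208, 0.0000 + 2.2553) = (-0.8208, 2.2553)
link 1: phi[1] = 110 + 165 = 275 deg
  cos(275 deg) = 0.0872, sin(275 deg) = -0.9962
  joint[2] = (-0.8208, 2.2553) + 1.1 * (0.0872, -0.9962) = (-0.8208 + 0.0959, 2.2553 + -1.0958) = (-0.7250, 1.1594)
End effector: (-0.7250, 1.1594)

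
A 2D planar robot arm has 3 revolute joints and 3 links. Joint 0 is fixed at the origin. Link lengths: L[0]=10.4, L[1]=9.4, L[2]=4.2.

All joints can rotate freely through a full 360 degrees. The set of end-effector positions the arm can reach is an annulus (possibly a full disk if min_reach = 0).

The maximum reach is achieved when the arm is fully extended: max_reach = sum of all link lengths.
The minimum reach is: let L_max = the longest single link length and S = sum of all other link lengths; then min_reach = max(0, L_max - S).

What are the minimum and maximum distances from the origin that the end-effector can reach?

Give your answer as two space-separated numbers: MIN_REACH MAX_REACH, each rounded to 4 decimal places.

Link lengths: [10.4, 9.4, 4.2]
max_reach = 10.4 + 9.4 + 4.2 = 24
L_max = max([10.4, 9.4, 4.2]) = 10.4
S (sum of others) = 24 - 10.4 = 13.6
min_reach = max(0, 10.4 - 13.6) = max(0, -3.2) = 0

Answer: 0.0000 24.0000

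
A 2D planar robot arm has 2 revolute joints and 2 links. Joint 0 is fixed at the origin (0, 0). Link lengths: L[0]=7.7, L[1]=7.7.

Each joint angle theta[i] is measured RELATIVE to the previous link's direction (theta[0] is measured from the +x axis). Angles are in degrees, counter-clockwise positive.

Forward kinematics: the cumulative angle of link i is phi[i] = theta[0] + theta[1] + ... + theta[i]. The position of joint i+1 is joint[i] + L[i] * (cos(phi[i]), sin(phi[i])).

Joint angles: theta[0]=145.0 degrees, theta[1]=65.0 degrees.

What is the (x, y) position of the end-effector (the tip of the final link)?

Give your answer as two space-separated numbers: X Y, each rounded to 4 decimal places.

Answer: -12.9759 0.5665

Derivation:
joint[0] = (0.0000, 0.0000)  (base)
link 0: phi[0] = 145 = 145 deg
  cos(145 deg) = -0.8192, sin(145 deg) = 0.5736
  joint[1] = (0.0000, 0.0000) + 7.7 * (-0.8192, 0.5736) = (0.0000 + -6.3075, 0.0000 + 4.4165) = (-6.3075, 4.4165)
link 1: phi[1] = 145 + 65 = 210 deg
  cos(210 deg) = -0.8660, sin(210 deg) = -0.5000
  joint[2] = (-6.3075, 4.4165) + 7.7 * (-0.8660, -0.5000) = (-6.3075 + -6.6684, 4.4165 + -3.8500) = (-12.9759, 0.5665)
End effector: (-12.9759, 0.5665)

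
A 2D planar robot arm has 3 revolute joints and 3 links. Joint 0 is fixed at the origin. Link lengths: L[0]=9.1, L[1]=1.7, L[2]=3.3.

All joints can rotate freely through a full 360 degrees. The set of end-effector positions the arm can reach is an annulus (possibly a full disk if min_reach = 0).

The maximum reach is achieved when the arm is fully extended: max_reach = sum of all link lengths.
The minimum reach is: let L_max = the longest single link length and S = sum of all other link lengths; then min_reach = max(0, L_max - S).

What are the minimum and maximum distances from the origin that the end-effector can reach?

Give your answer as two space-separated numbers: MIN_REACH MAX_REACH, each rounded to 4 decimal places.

Answer: 4.1000 14.1000

Derivation:
Link lengths: [9.1, 1.7, 3.3]
max_reach = 9.1 + 1.7 + 3.3 = 14.1
L_max = max([9.1, 1.7, 3.3]) = 9.1
S (sum of others) = 14.1 - 9.1 = 5
min_reach = max(0, 9.1 - 5) = max(0, 4.1) = 4.1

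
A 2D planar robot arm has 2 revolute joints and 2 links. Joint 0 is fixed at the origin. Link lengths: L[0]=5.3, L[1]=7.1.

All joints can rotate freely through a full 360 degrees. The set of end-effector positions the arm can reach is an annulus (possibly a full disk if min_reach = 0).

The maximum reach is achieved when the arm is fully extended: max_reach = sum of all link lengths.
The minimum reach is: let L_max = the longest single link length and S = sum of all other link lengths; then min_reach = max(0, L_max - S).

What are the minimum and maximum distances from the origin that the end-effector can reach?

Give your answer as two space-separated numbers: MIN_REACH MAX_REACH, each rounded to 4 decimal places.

Answer: 1.8000 12.4000

Derivation:
Link lengths: [5.3, 7.1]
max_reach = 5.3 + 7.1 = 12.4
L_max = max([5.3, 7.1]) = 7.1
S (sum of others) = 12.4 - 7.1 = 5.3
min_reach = max(0, 7.1 - 5.3) = max(0, 1.8) = 1.8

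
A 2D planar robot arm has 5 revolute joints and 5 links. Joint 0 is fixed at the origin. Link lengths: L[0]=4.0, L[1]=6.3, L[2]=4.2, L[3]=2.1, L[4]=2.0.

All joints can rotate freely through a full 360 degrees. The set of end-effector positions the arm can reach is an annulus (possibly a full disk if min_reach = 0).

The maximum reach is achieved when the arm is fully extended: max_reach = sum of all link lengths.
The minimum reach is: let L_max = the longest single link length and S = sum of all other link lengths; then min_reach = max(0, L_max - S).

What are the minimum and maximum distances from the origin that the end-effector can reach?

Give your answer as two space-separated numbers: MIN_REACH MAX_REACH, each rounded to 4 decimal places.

Link lengths: [4.0, 6.3, 4.2, 2.1, 2.0]
max_reach = 4 + 6.3 + 4.2 + 2.1 + 2 = 18.6
L_max = max([4.0, 6.3, 4.2, 2.1, 2.0]) = 6.3
S (sum of others) = 18.6 - 6.3 = 12.3
min_reach = max(0, 6.3 - 12.3) = max(0, -6) = 0

Answer: 0.0000 18.6000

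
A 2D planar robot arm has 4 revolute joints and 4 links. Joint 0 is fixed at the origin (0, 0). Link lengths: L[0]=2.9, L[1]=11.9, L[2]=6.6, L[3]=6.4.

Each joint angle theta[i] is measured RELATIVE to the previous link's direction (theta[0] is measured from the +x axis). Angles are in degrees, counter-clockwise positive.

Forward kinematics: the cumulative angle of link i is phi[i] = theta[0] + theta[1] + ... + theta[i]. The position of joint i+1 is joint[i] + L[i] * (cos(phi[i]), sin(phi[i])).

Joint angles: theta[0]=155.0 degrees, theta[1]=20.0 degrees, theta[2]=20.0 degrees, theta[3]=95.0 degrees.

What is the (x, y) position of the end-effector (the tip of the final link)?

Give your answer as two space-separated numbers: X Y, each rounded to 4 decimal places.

joint[0] = (0.0000, 0.0000)  (base)
link 0: phi[0] = 155 = 155 deg
  cos(155 deg) = -0.9063, sin(155 deg) = 0.4226
  joint[1] = (0.0000, 0.0000) + 2.9 * (-0.9063, 0.4226) = (0.0000 + -2.6283, 0.0000 + 1.2256) = (-2.6283, 1.2256)
link 1: phi[1] = 155 + 20 = 175 deg
  cos(175 deg) = -0.9962, sin(175 deg) = 0.0872
  joint[2] = (-2.6283, 1.2256) + 11.9 * (-0.9962, 0.0872) = (-2.6283 + -11.8547, 1.2256 + 1.0372) = (-14.4830, 2.2627)
link 2: phi[2] = 155 + 20 + 20 = 195 deg
  cos(195 deg) = -0.9659, sin(195 deg) = -0.2588
  joint[3] = (-14.4830, 2.2627) + 6.6 * (-0.9659, -0.2588) = (-14.4830 + -6.3751, 2.2627 + -1.7082) = (-20.8581, 0.5545)
link 3: phi[3] = 155 + 20 + 20 + 95 = 290 deg
  cos(290 deg) = 0.3420, sin(290 deg) = -0.9397
  joint[4] = (-20.8581, 0.5545) + 6.4 * (0.3420, -0.9397) = (-20.8581 + 2.1889, 0.5545 + -6.0140) = (-18.6692, -5.4595)
End effector: (-18.6692, -5.4595)

Answer: -18.6692 -5.4595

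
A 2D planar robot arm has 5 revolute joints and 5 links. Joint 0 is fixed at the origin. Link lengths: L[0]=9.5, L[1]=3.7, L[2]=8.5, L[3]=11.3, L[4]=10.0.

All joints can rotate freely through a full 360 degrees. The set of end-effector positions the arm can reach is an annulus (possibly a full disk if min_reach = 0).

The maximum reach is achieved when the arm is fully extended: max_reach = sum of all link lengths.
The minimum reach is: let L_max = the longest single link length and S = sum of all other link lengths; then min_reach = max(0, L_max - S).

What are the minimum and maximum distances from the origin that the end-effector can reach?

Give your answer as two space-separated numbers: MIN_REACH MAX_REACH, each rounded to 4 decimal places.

Link lengths: [9.5, 3.7, 8.5, 11.3, 10.0]
max_reach = 9.5 + 3.7 + 8.5 + 11.3 + 10 = 43
L_max = max([9.5, 3.7, 8.5, 11.3, 10.0]) = 11.3
S (sum of others) = 43 - 11.3 = 31.7
min_reach = max(0, 11.3 - 31.7) = max(0, -20.4) = 0

Answer: 0.0000 43.0000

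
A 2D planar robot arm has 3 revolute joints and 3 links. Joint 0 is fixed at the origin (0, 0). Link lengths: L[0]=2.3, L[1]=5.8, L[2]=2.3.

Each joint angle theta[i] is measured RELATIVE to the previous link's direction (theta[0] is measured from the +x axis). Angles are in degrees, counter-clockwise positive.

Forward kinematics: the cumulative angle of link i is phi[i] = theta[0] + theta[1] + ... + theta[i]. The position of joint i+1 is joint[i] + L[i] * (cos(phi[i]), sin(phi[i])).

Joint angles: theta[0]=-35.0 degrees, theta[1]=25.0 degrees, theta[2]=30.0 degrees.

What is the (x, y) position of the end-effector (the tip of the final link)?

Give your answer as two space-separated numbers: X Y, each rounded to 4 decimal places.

Answer: 9.7572 -1.5397

Derivation:
joint[0] = (0.0000, 0.0000)  (base)
link 0: phi[0] = -35 = -35 deg
  cos(-35 deg) = 0.8192, sin(-35 deg) = -0.5736
  joint[1] = (0.0000, 0.0000) + 2.3 * (0.8192, -0.5736) = (0.0000 + 1.8840, 0.0000 + -1.3192) = (1.8840, -1.3192)
link 1: phi[1] = -35 + 25 = -10 deg
  cos(-10 deg) = 0.9848, sin(-10 deg) = -0.1736
  joint[2] = (1.8840, -1.3192) + 5.8 * (0.9848, -0.1736) = (1.8840 + 5.7119, -1.3192 + -1.0072) = (7.5959, -2.3264)
link 2: phi[2] = -35 + 25 + 30 = 20 deg
  cos(20 deg) = 0.9397, sin(20 deg) = 0.3420
  joint[3] = (7.5959, -2.3264) + 2.3 * (0.9397, 0.3420) = (7.5959 + 2.1613, -2.3264 + 0.7866) = (9.7572, -1.5397)
End effector: (9.7572, -1.5397)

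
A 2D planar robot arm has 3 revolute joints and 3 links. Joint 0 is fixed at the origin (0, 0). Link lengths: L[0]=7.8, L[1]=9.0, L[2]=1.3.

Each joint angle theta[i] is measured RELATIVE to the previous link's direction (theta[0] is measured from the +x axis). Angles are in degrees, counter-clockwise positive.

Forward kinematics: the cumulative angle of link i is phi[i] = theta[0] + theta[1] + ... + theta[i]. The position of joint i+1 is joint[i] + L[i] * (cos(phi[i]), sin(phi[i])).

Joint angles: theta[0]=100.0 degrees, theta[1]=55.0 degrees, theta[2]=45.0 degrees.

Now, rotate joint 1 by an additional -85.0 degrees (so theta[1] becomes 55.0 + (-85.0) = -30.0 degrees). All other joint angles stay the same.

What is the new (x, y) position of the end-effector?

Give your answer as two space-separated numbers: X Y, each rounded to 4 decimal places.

Answer: 1.1743 17.3169

Derivation:
joint[0] = (0.0000, 0.0000)  (base)
link 0: phi[0] = 100 = 100 deg
  cos(100 deg) = -0.1736, sin(100 deg) = 0.9848
  joint[1] = (0.0000, 0.0000) + 7.8 * (-0.1736, 0.9848) = (0.0000 + -1.3545, 0.0000 + 7.6815) = (-1.3545, 7.6815)
link 1: phi[1] = 100 + -30 = 70 deg
  cos(70 deg) = 0.3420, sin(70 deg) = 0.9397
  joint[2] = (-1.3545, 7.6815) + 9 * (0.3420, 0.9397) = (-1.3545 + 3.0782, 7.6815 + 8.4572) = (1.7237, 16.1387)
link 2: phi[2] = 100 + -30 + 45 = 115 deg
  cos(115 deg) = -0.4226, sin(115 deg) = 0.9063
  joint[3] = (1.7237, 16.1387) + 1.3 * (-0.4226, 0.9063) = (1.7237 + -0.5494, 16.1387 + 1.1782) = (1.1743, 17.3169)
End effector: (1.1743, 17.3169)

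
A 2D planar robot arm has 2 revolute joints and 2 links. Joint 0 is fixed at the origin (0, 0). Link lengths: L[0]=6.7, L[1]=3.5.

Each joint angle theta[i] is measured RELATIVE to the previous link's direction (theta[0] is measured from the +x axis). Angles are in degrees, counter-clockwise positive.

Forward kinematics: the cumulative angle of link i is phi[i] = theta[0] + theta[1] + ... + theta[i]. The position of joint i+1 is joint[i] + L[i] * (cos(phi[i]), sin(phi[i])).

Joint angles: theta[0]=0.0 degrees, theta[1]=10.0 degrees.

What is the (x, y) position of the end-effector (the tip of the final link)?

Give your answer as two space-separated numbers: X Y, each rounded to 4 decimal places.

joint[0] = (0.0000, 0.0000)  (base)
link 0: phi[0] = 0 = 0 deg
  cos(0 deg) = 1.0000, sin(0 deg) = 0.0000
  joint[1] = (0.0000, 0.0000) + 6.7 * (1.0000, 0.0000) = (0.0000 + 6.7000, 0.0000 + 0.0000) = (6.7000, 0.0000)
link 1: phi[1] = 0 + 10 = 10 deg
  cos(10 deg) = 0.9848, sin(10 deg) = 0.1736
  joint[2] = (6.7000, 0.0000) + 3.5 * (0.9848, 0.1736) = (6.7000 + 3.4468, 0.0000 + 0.6078) = (10.1468, 0.6078)
End effector: (10.1468, 0.6078)

Answer: 10.1468 0.6078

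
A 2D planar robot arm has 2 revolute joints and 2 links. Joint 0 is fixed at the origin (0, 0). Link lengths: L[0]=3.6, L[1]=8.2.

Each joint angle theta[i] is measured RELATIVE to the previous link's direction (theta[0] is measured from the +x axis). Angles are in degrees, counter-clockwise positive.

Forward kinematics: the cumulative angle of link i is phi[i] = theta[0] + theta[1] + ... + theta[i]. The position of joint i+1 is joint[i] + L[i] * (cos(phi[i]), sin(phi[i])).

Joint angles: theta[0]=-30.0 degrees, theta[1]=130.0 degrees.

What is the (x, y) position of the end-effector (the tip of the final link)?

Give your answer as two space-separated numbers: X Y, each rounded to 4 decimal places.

Answer: 1.6938 6.2754

Derivation:
joint[0] = (0.0000, 0.0000)  (base)
link 0: phi[0] = -30 = -30 deg
  cos(-30 deg) = 0.8660, sin(-30 deg) = -0.5000
  joint[1] = (0.0000, 0.0000) + 3.6 * (0.8660, -0.5000) = (0.0000 + 3.1177, 0.0000 + -1.8000) = (3.1177, -1.8000)
link 1: phi[1] = -30 + 130 = 100 deg
  cos(100 deg) = -0.1736, sin(100 deg) = 0.9848
  joint[2] = (3.1177, -1.8000) + 8.2 * (-0.1736, 0.9848) = (3.1177 + -1.4239, -1.8000 + 8.0754) = (1.6938, 6.2754)
End effector: (1.6938, 6.2754)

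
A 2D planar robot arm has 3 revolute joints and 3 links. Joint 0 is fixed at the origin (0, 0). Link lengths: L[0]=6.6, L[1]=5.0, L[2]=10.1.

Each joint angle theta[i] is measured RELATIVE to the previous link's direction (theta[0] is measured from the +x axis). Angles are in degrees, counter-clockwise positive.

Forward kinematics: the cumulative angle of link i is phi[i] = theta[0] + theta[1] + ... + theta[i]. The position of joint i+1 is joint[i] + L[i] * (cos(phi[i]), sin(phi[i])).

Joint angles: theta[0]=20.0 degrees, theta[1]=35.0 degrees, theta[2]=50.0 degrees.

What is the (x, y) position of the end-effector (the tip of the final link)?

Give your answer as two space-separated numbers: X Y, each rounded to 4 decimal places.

Answer: 6.4558 16.1089

Derivation:
joint[0] = (0.0000, 0.0000)  (base)
link 0: phi[0] = 20 = 20 deg
  cos(20 deg) = 0.9397, sin(20 deg) = 0.3420
  joint[1] = (0.0000, 0.0000) + 6.6 * (0.9397, 0.3420) = (0.0000 + 6.2020, 0.0000 + 2.2573) = (6.2020, 2.2573)
link 1: phi[1] = 20 + 35 = 55 deg
  cos(55 deg) = 0.5736, sin(55 deg) = 0.8192
  joint[2] = (6.2020, 2.2573) + 5 * (0.5736, 0.8192) = (6.2020 + 2.8679, 2.2573 + 4.0958) = (9.0699, 6.3531)
link 2: phi[2] = 20 + 35 + 50 = 105 deg
  cos(105 deg) = -0.2588, sin(105 deg) = 0.9659
  joint[3] = (9.0699, 6.3531) + 10.1 * (-0.2588, 0.9659) = (9.0699 + -2.6141, 6.3531 + 9.7559) = (6.4558, 16.1089)
End effector: (6.4558, 16.1089)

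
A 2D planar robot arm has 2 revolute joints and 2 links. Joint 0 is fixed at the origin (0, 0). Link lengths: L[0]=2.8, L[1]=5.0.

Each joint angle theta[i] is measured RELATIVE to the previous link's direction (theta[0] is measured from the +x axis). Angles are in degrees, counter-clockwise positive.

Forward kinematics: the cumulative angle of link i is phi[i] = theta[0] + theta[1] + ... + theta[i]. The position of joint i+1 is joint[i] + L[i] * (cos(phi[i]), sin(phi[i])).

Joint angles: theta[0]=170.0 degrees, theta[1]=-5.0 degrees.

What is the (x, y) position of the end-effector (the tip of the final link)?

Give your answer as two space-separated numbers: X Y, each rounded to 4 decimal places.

joint[0] = (0.0000, 0.0000)  (base)
link 0: phi[0] = 170 = 170 deg
  cos(170 deg) = -0.9848, sin(170 deg) = 0.1736
  joint[1] = (0.0000, 0.0000) + 2.8 * (-0.9848, 0.1736) = (0.0000 + -2.7575, 0.0000 + 0.4862) = (-2.7575, 0.4862)
link 1: phi[1] = 170 + -5 = 165 deg
  cos(165 deg) = -0.9659, sin(165 deg) = 0.2588
  joint[2] = (-2.7575, 0.4862) + 5 * (-0.9659, 0.2588) = (-2.7575 + -4.8296, 0.4862 + 1.2941) = (-7.5871, 1.7803)
End effector: (-7.5871, 1.7803)

Answer: -7.5871 1.7803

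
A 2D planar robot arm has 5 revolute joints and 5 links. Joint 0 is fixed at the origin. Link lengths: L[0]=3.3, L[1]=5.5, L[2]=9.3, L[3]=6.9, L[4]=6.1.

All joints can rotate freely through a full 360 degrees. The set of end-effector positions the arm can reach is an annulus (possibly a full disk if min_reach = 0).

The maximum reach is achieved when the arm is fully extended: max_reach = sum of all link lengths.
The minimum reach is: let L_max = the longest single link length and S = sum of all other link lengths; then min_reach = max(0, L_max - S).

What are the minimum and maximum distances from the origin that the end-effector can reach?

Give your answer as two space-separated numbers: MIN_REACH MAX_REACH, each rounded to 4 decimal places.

Link lengths: [3.3, 5.5, 9.3, 6.9, 6.1]
max_reach = 3.3 + 5.5 + 9.3 + 6.9 + 6.1 = 31.1
L_max = max([3.3, 5.5, 9.3, 6.9, 6.1]) = 9.3
S (sum of others) = 31.1 - 9.3 = 21.8
min_reach = max(0, 9.3 - 21.8) = max(0, -12.5) = 0

Answer: 0.0000 31.1000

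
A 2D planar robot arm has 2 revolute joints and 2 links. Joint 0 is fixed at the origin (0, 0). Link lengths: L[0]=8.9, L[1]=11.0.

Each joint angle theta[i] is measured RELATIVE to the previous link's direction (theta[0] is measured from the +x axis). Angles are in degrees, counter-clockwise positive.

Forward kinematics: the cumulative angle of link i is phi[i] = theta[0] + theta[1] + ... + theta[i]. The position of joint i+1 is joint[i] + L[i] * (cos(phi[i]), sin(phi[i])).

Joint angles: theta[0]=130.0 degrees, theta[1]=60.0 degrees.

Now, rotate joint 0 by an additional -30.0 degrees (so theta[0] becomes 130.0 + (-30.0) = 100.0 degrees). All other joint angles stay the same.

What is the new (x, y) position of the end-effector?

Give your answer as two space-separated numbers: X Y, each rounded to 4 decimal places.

joint[0] = (0.0000, 0.0000)  (base)
link 0: phi[0] = 100 = 100 deg
  cos(100 deg) = -0.1736, sin(100 deg) = 0.9848
  joint[1] = (0.0000, 0.0000) + 8.9 * (-0.1736, 0.9848) = (0.0000 + -1.5455, 0.0000 + 8.7648) = (-1.5455, 8.7648)
link 1: phi[1] = 100 + 60 = 160 deg
  cos(160 deg) = -0.9397, sin(160 deg) = 0.3420
  joint[2] = (-1.5455, 8.7648) + 11 * (-0.9397, 0.3420) = (-1.5455 + -10.3366, 8.7648 + 3.7622) = (-11.8821, 12.5270)
End effector: (-11.8821, 12.5270)

Answer: -11.8821 12.5270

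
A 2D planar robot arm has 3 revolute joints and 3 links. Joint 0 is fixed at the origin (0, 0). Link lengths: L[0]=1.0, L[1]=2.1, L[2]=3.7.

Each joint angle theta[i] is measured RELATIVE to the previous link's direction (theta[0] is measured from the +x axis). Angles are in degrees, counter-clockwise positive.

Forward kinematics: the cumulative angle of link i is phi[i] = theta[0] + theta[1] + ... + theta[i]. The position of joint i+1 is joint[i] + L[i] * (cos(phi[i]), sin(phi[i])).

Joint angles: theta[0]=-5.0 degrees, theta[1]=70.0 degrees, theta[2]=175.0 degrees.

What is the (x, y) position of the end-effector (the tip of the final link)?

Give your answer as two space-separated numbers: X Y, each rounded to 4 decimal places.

Answer: 0.0337 -1.3882

Derivation:
joint[0] = (0.0000, 0.0000)  (base)
link 0: phi[0] = -5 = -5 deg
  cos(-5 deg) = 0.9962, sin(-5 deg) = -0.0872
  joint[1] = (0.0000, 0.0000) + 1 * (0.9962, -0.0872) = (0.0000 + 0.9962, 0.0000 + -0.0872) = (0.9962, -0.0872)
link 1: phi[1] = -5 + 70 = 65 deg
  cos(65 deg) = 0.4226, sin(65 deg) = 0.9063
  joint[2] = (0.9962, -0.0872) + 2.1 * (0.4226, 0.9063) = (0.9962 + 0.8875, -0.0872 + 1.9032) = (1.8837, 1.8161)
link 2: phi[2] = -5 + 70 + 175 = 240 deg
  cos(240 deg) = -0.5000, sin(240 deg) = -0.8660
  joint[3] = (1.8837, 1.8161) + 3.7 * (-0.5000, -0.8660) = (1.8837 + -1.8500, 1.8161 + -3.2043) = (0.0337, -1.3882)
End effector: (0.0337, -1.3882)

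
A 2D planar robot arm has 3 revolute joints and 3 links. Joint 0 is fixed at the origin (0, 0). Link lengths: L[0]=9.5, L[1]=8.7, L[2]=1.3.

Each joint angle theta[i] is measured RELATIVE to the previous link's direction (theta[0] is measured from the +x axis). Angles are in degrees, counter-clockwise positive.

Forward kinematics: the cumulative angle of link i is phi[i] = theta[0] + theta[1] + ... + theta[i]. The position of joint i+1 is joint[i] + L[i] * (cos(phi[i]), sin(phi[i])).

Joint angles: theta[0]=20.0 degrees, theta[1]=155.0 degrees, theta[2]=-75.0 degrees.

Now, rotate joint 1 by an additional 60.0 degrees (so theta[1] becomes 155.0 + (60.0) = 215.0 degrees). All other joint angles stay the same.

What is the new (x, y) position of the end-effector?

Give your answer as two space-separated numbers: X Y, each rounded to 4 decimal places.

Answer: 2.7154 -3.4328

Derivation:
joint[0] = (0.0000, 0.0000)  (base)
link 0: phi[0] = 20 = 20 deg
  cos(20 deg) = 0.9397, sin(20 deg) = 0.3420
  joint[1] = (0.0000, 0.0000) + 9.5 * (0.9397, 0.3420) = (0.0000 + 8.9271, 0.0000 + 3.2492) = (8.9271, 3.2492)
link 1: phi[1] = 20 + 215 = 235 deg
  cos(235 deg) = -0.5736, sin(235 deg) = -0.8192
  joint[2] = (8.9271, 3.2492) + 8.7 * (-0.5736, -0.8192) = (8.9271 + -4.9901, 3.2492 + -7.1266) = (3.9370, -3.8774)
link 2: phi[2] = 20 + 215 + -75 = 160 deg
  cos(160 deg) = -0.9397, sin(160 deg) = 0.3420
  joint[3] = (3.9370, -3.8774) + 1.3 * (-0.9397, 0.3420) = (3.9370 + -1.2216, -3.8774 + 0.4446) = (2.7154, -3.4328)
End effector: (2.7154, -3.4328)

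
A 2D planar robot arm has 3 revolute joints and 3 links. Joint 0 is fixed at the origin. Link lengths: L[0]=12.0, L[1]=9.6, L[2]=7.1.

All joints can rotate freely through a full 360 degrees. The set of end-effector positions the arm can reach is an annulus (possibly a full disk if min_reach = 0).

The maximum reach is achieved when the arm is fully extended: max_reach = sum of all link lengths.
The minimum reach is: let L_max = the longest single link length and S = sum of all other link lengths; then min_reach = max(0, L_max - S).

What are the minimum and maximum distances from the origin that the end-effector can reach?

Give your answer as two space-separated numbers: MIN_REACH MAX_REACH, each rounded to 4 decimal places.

Link lengths: [12.0, 9.6, 7.1]
max_reach = 12 + 9.6 + 7.1 = 28.7
L_max = max([12.0, 9.6, 7.1]) = 12
S (sum of others) = 28.7 - 12 = 16.7
min_reach = max(0, 12 - 16.7) = max(0, -4.7) = 0

Answer: 0.0000 28.7000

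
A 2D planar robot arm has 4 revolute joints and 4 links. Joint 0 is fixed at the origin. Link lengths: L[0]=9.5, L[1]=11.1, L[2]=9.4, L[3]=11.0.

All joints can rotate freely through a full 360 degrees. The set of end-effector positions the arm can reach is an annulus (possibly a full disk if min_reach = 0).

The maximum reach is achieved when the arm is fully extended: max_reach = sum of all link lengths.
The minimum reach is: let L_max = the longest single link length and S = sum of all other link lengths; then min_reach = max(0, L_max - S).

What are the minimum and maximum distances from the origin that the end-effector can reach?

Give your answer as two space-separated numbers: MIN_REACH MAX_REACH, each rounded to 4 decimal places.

Link lengths: [9.5, 11.1, 9.4, 11.0]
max_reach = 9.5 + 11.1 + 9.4 + 11 = 41
L_max = max([9.5, 11.1, 9.4, 11.0]) = 11.1
S (sum of others) = 41 - 11.1 = 29.9
min_reach = max(0, 11.1 - 29.9) = max(0, -18.8) = 0

Answer: 0.0000 41.0000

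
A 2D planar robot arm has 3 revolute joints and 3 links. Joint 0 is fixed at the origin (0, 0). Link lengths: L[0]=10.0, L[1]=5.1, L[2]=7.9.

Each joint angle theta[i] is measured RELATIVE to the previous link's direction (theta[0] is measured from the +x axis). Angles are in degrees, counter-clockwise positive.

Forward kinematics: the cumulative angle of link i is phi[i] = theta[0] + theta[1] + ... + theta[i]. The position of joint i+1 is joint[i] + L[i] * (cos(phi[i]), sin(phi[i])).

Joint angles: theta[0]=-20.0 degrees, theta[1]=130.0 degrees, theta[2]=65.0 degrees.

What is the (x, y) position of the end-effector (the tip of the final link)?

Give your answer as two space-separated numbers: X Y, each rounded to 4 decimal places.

Answer: -0.2173 2.0608

Derivation:
joint[0] = (0.0000, 0.0000)  (base)
link 0: phi[0] = -20 = -20 deg
  cos(-20 deg) = 0.9397, sin(-20 deg) = -0.3420
  joint[1] = (0.0000, 0.0000) + 10 * (0.9397, -0.3420) = (0.0000 + 9.3969, 0.0000 + -3.4202) = (9.3969, -3.4202)
link 1: phi[1] = -20 + 130 = 110 deg
  cos(110 deg) = -0.3420, sin(110 deg) = 0.9397
  joint[2] = (9.3969, -3.4202) + 5.1 * (-0.3420, 0.9397) = (9.3969 + -1.7443, -3.4202 + 4.7924) = (7.6526, 1.3722)
link 2: phi[2] = -20 + 130 + 65 = 175 deg
  cos(175 deg) = -0.9962, sin(175 deg) = 0.0872
  joint[3] = (7.6526, 1.3722) + 7.9 * (-0.9962, 0.0872) = (7.6526 + -7.8699, 1.3722 + 0.6885) = (-0.2173, 2.0608)
End effector: (-0.2173, 2.0608)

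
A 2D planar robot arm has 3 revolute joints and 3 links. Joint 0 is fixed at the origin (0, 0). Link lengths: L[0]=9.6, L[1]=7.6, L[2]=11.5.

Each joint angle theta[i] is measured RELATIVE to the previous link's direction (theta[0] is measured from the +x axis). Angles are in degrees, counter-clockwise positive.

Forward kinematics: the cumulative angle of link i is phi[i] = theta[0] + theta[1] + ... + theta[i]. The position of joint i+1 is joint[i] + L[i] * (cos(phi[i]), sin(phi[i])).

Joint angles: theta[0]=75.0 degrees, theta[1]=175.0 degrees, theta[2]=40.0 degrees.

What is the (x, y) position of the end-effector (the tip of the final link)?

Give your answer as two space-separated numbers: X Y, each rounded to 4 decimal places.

Answer: 3.8185 -8.6752

Derivation:
joint[0] = (0.0000, 0.0000)  (base)
link 0: phi[0] = 75 = 75 deg
  cos(75 deg) = 0.2588, sin(75 deg) = 0.9659
  joint[1] = (0.0000, 0.0000) + 9.6 * (0.2588, 0.9659) = (0.0000 + 2.4847, 0.0000 + 9.2729) = (2.4847, 9.2729)
link 1: phi[1] = 75 + 175 = 250 deg
  cos(250 deg) = -0.3420, sin(250 deg) = -0.9397
  joint[2] = (2.4847, 9.2729) + 7.6 * (-0.3420, -0.9397) = (2.4847 + -2.5994, 9.2729 + -7.1417) = (-0.1147, 2.1312)
link 2: phi[2] = 75 + 175 + 40 = 290 deg
  cos(290 deg) = 0.3420, sin(290 deg) = -0.9397
  joint[3] = (-0.1147, 2.1312) + 11.5 * (0.3420, -0.9397) = (-0.1147 + 3.9332, 2.1312 + -10.8065) = (3.8185, -8.6752)
End effector: (3.8185, -8.6752)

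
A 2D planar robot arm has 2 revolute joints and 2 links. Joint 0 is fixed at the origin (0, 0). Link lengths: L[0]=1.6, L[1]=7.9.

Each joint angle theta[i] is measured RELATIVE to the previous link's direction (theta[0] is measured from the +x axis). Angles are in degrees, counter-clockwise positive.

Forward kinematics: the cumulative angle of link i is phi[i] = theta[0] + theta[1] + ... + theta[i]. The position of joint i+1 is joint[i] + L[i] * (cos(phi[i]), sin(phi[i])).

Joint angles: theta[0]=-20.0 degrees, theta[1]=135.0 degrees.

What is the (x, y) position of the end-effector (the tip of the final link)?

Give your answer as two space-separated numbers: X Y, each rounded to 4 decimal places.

joint[0] = (0.0000, 0.0000)  (base)
link 0: phi[0] = -20 = -20 deg
  cos(-20 deg) = 0.9397, sin(-20 deg) = -0.3420
  joint[1] = (0.0000, 0.0000) + 1.6 * (0.9397, -0.3420) = (0.0000 + 1.5035, 0.0000 + -0.5472) = (1.5035, -0.5472)
link 1: phi[1] = -20 + 135 = 115 deg
  cos(115 deg) = -0.4226, sin(115 deg) = 0.9063
  joint[2] = (1.5035, -0.5472) + 7.9 * (-0.4226, 0.9063) = (1.5035 + -3.3387, -0.5472 + 7.1598) = (-1.8352, 6.6126)
End effector: (-1.8352, 6.6126)

Answer: -1.8352 6.6126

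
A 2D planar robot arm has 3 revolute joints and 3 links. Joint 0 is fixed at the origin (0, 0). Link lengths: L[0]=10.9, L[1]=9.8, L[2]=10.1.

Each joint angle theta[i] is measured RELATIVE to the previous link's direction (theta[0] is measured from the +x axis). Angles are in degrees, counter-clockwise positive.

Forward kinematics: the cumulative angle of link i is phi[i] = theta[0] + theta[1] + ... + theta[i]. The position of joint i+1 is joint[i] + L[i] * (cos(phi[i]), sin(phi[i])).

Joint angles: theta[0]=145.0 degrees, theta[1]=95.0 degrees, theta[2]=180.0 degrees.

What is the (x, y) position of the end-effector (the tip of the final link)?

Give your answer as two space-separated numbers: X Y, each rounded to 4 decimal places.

Answer: -8.7788 6.5118

Derivation:
joint[0] = (0.0000, 0.0000)  (base)
link 0: phi[0] = 145 = 145 deg
  cos(145 deg) = -0.8192, sin(145 deg) = 0.5736
  joint[1] = (0.0000, 0.0000) + 10.9 * (-0.8192, 0.5736) = (0.0000 + -8.9288, 0.0000 + 6.2520) = (-8.9288, 6.2520)
link 1: phi[1] = 145 + 95 = 240 deg
  cos(240 deg) = -0.5000, sin(240 deg) = -0.8660
  joint[2] = (-8.9288, 6.2520) + 9.8 * (-0.5000, -0.8660) = (-8.9288 + -4.9000, 6.2520 + -8.4870) = (-13.8288, -2.2351)
link 2: phi[2] = 145 + 95 + 180 = 420 deg
  cos(420 deg) = 0.5000, sin(420 deg) = 0.8660
  joint[3] = (-13.8288, -2.2351) + 10.1 * (0.5000, 0.8660) = (-13.8288 + 5.0500, -2.2351 + 8.7469) = (-8.7788, 6.5118)
End effector: (-8.7788, 6.5118)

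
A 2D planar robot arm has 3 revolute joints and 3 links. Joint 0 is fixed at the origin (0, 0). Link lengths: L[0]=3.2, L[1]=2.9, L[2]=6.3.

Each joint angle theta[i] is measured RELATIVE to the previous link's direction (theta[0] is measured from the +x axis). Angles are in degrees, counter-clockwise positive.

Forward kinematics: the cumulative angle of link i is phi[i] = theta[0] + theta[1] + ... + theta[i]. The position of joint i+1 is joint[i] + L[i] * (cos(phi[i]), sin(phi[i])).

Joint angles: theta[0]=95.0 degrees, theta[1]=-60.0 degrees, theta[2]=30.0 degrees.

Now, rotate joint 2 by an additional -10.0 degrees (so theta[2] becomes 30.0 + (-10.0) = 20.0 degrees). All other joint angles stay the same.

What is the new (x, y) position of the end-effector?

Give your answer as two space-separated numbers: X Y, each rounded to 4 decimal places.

Answer: 5.7102 10.0119

Derivation:
joint[0] = (0.0000, 0.0000)  (base)
link 0: phi[0] = 95 = 95 deg
  cos(95 deg) = -0.0872, sin(95 deg) = 0.9962
  joint[1] = (0.0000, 0.0000) + 3.2 * (-0.0872, 0.9962) = (0.0000 + -0.2789, 0.0000 + 3.1878) = (-0.2789, 3.1878)
link 1: phi[1] = 95 + -60 = 35 deg
  cos(35 deg) = 0.8192, sin(35 deg) = 0.5736
  joint[2] = (-0.2789, 3.1878) + 2.9 * (0.8192, 0.5736) = (-0.2789 + 2.3755, 3.1878 + 1.6634) = (2.0966, 4.8512)
link 2: phi[2] = 95 + -60 + 20 = 55 deg
  cos(55 deg) = 0.5736, sin(55 deg) = 0.8192
  joint[3] = (2.0966, 4.8512) + 6.3 * (0.5736, 0.8192) = (2.0966 + 3.6135, 4.8512 + 5.1607) = (5.7102, 10.0119)
End effector: (5.7102, 10.0119)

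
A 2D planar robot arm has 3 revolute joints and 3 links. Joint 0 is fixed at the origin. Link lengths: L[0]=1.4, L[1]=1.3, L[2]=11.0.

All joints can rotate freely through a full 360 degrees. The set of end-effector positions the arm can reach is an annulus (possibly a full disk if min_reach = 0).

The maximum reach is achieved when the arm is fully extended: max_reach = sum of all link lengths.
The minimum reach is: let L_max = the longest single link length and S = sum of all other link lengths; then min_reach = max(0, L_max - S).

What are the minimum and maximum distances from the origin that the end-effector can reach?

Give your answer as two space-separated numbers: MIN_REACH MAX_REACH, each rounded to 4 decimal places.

Answer: 8.3000 13.7000

Derivation:
Link lengths: [1.4, 1.3, 11.0]
max_reach = 1.4 + 1.3 + 11 = 13.7
L_max = max([1.4, 1.3, 11.0]) = 11
S (sum of others) = 13.7 - 11 = 2.7
min_reach = max(0, 11 - 2.7) = max(0, 8.3) = 8.3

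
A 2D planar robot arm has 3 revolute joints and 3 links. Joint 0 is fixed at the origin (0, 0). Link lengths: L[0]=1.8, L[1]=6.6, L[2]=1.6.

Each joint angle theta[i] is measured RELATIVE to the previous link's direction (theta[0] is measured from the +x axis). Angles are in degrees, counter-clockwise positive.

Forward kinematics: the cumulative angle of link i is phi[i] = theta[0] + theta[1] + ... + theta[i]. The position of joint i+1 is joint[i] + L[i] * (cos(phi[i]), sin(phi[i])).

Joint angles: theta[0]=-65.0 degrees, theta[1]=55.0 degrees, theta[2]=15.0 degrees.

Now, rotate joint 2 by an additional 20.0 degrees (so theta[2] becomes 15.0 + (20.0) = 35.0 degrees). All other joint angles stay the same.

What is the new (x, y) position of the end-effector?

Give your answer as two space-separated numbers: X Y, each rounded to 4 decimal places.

joint[0] = (0.0000, 0.0000)  (base)
link 0: phi[0] = -65 = -65 deg
  cos(-65 deg) = 0.4226, sin(-65 deg) = -0.9063
  joint[1] = (0.0000, 0.0000) + 1.8 * (0.4226, -0.9063) = (0.0000 + 0.7607, 0.0000 + -1.6314) = (0.7607, -1.6314)
link 1: phi[1] = -65 + 55 = -10 deg
  cos(-10 deg) = 0.9848, sin(-10 deg) = -0.1736
  joint[2] = (0.7607, -1.6314) + 6.6 * (0.9848, -0.1736) = (0.7607 + 6.4997, -1.6314 + -1.1461) = (7.2604, -2.7774)
link 2: phi[2] = -65 + 55 + 35 = 25 deg
  cos(25 deg) = 0.9063, sin(25 deg) = 0.4226
  joint[3] = (7.2604, -2.7774) + 1.6 * (0.9063, 0.4226) = (7.2604 + 1.4501, -2.7774 + 0.6762) = (8.7105, -2.1012)
End effector: (8.7105, -2.1012)

Answer: 8.7105 -2.1012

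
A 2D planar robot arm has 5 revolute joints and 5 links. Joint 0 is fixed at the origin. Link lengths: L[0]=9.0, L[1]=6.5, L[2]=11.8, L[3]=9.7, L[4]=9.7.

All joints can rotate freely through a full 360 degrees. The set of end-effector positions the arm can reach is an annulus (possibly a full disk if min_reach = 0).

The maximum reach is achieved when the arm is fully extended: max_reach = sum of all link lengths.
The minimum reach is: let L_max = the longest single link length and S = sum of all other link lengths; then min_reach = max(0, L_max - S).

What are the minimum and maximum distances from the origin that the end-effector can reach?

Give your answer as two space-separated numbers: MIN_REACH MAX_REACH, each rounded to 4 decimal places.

Link lengths: [9.0, 6.5, 11.8, 9.7, 9.7]
max_reach = 9 + 6.5 + 11.8 + 9.7 + 9.7 = 46.7
L_max = max([9.0, 6.5, 11.8, 9.7, 9.7]) = 11.8
S (sum of others) = 46.7 - 11.8 = 34.9
min_reach = max(0, 11.8 - 34.9) = max(0, -23.1) = 0

Answer: 0.0000 46.7000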